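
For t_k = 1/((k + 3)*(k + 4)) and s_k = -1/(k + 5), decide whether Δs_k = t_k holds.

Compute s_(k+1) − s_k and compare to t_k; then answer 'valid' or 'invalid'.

Invalid: residual 2*(-2*k - 9)/(k**4 + 18*k**3 + 119*k**2 + 342*k + 360) ≠ 0.

s_(k+1) = -1/(k + 6)
s_(k+1) − s_k = 1/((k + 5)*(k + 6))
(s_(k+1) − s_k) − t_k = 2*(-2*k - 9)/(k**4 + 18*k**3 + 119*k**2 + 342*k + 360)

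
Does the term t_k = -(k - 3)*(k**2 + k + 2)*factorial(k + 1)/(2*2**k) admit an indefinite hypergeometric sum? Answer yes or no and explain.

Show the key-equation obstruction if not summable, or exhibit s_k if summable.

Yes. s_k = (-k**2 + 4*k + 2)*factorial(k + 1)/2**k.

Step 1: r(k) = (k - 2)*(k + 2)*(k + (k + 1)**2 + 3)/(2*(k - 3)*(k**2 + k + 2)).
Factor: A=k/2 + 1; B=1; C=k**3 - 2*k**2 - k - 6.
f must satisfy (k/2 + 1)·f(k+1) − (1)·f(k) = k**3 - 2*k**2 - k - 6.
Degrees (1,0,3) ⇒ d ≤ 2.
Solve for f: f(k) = 2*(k**2 - 4*k - 2) (degree 2 ≤ 2).
Then R = B(k−1)f/C = 2*(k**2 - 4*k - 2)/((k - 3)*(k**2 + k + 2)), so s_k = R(k)·t_k = (-k**2 + 4*k + 2)*factorial(k + 1)/2**k.
Verify: -(k - 3)*(k**2 + k + 2)*factorial(k + 1)/(2*2**k) matches t_k.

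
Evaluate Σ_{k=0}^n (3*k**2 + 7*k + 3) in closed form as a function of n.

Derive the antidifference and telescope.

S(n) = n**3 + 5*n**2 + 7*n + 3

r(k) = (3*k**2 + 13*k + 13)/(3*k**2 + 7*k + 3) after simplifying.
Take A(k)=1, B(k)=1, C(k)=k**2 + 7*k/3 + 1.
Set up (1)·f(k+1) − (1)·f(k) − (k**2 + 7*k/3 + 1) = 0.
d = 3 from the (0,0,2) case.
Solving with deg f ≤ 3: f(k) = k**2*(k + 2)/3.
Certificate R = B(k−1)f/C = k**2*(k + 2)/(3*k**2 + 7*k + 3) gives s_k = k**2*(k + 2).
Check: Δs_k = 3*k**2 + 7*k + 3. ✓
s_(n+1) = n**3 + 5*n**2 + 7*n + 3 and s_(0) = 0, so S(n) = n**3 + 5*n**2 + 7*n + 3.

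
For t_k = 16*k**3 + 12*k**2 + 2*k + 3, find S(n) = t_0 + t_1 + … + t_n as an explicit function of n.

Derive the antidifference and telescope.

The ratio is (16*k**3 + 60*k**2 + 74*k + 33)/(16*k**3 + 12*k**2 + 2*k + 3).
Factor: A=1; B=1; C=k**3 + 3*k**2/4 + k/8 + 3/16.
Key eq: (1)·f(k+1) = (1)·f(k) + (k**3 + 3*k**2/4 + k/8 + 3/16).
deg f ≤ 4 (via 0,0,3).
A polynomial solution: f(k) = k*(4*k**3 - 4*k**2 - k + 4)/16.
Then R = B(k−1)f/C = k*(4*k**3 - 4*k**2 - k + 4)/(16*k**3 + 12*k**2 + 2*k + 3), so s_k = R(k)·t_k = k*(4*k**3 - 4*k**2 - k + 4).
Check: Δs_k = 16*k**3 + 12*k**2 + 2*k + 3. ✓
Evaluate: s_(n+1) = 4*n**4 + 12*n**3 + 11*n**2 + 6*n + 3; subtract s_(0) = 0 ⇒ S(n) = 4*n**4 + 12*n**3 + 11*n**2 + 6*n + 3.

S(n) = 4*n**4 + 12*n**3 + 11*n**2 + 6*n + 3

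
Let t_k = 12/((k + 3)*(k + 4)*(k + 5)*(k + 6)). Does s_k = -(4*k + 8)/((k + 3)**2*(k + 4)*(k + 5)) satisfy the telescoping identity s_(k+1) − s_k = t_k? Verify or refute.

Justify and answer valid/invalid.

s_(k+1) = 4*(-k - 3)/((k + 4)**2*(k + 5)*(k + 6))
s_(k+1) − s_k = 4*(3*k**2 + 17*k + 21)/(k**6 + 25*k**5 + 257*k**4 + 1391*k**3 + 4182*k**2 + 6624*k + 4320)
(s_(k+1) − s_k) − t_k = 4*(-4*k - 15)/(k**6 + 25*k**5 + 257*k**4 + 1391*k**3 + 4182*k**2 + 6624*k + 4320)

Invalid: residual 4*(-4*k - 15)/(k**6 + 25*k**5 + 257*k**4 + 1391*k**3 + 4182*k**2 + 6624*k + 4320) ≠ 0.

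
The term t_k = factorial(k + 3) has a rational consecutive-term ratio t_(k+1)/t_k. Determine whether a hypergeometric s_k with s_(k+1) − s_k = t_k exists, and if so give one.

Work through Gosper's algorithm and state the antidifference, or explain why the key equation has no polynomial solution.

r(k) = k + 4 after simplifying.
A = k + 4, B = 1, C = 1.
f must satisfy (k + 4)·f(k+1) − (1)·f(k) = 1.
d = -1 from the (1,0,0) case.
Negative degree bound (-1): no f exists, t_k not Gosper-summable.

no hypergeometric antidifference exists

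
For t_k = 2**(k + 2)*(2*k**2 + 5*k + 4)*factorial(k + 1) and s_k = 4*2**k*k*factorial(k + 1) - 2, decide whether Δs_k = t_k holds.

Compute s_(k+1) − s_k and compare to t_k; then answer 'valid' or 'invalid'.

valid; difference matches t_k

s_(k+1) = 4*2**(k + 1)*(k + 1)*factorial(k + 2) - 2
s_(k+1) − s_k = 2**(k + 2)*(2*k**2 + 5*k + 4)*factorial(k + 1)
(s_(k+1) − s_k) − t_k = 0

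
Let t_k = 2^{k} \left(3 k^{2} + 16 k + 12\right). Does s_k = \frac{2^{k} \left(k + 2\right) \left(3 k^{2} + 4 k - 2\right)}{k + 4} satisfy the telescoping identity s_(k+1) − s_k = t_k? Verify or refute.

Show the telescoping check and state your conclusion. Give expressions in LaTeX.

Invalid: residual \frac{2^{k + 1} \left(- 3 k^{3} - 25 k^{2} - 72 k - 50\right)}{k^{2} + 9 k + 20} ≠ 0.

s_(k+1) = 2**(k + 1)*(k + 3)*(4*k + 3*(k + 1)**2 + 2)/(k + 5)
s_(k+1) − s_k = 2**k*(3*k**4 + 37*k**3 + 166*k**2 + 284*k + 140)/(k**2 + 9*k + 20)
(s_(k+1) − s_k) − t_k = 2**(k + 1)*(-3*k**3 - 25*k**2 - 72*k - 50)/(k**2 + 9*k + 20)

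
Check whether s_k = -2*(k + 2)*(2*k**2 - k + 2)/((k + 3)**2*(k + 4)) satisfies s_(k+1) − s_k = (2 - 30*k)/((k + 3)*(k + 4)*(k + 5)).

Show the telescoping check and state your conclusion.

s_(k+1) = -2*(k + 3)*(-k + 2*(k + 1)**2 + 1)/((k + 4)**2*(k + 5))
s_(k+1) − s_k = 2*(-17*k**3 - 98*k**2 - 126*k - 1)/(k**5 + 19*k**4 + 143*k**3 + 533*k**2 + 984*k + 720)
(s_(k+1) − s_k) − t_k = 2*(-2*k**3 + 6*k**2 + 47*k - 13)/(k**5 + 19*k**4 + 143*k**3 + 533*k**2 + 984*k + 720)

Invalid: residual 2*(-2*k**3 + 6*k**2 + 47*k - 13)/(k**5 + 19*k**4 + 143*k**3 + 533*k**2 + 984*k + 720) ≠ 0.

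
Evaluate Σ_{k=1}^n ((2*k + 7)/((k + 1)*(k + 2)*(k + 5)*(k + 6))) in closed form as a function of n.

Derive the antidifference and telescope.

S(n) = n*(n + 8)/(12*(n**2 + 8*n + 12))

Compute t_(k+1)/t_k: get (k + 1)*(k + 5)*(2*k + 9)/((k + 3)*(k + 7)*(2*k + 7)).
Take A(k)=k + 1, B(k)=k + 7, C(k)=k**3 + 21*k**2/2 + 73*k/2 + 42.
Key eq: (k + 1)·f(k+1) = (k + 6)·f(k) + (k**3 + 21*k**2/2 + 73*k/2 + 42).
d = 5 from the (1,1,3) case.
Coefficient equations give f(k) = k*(k + 2)*(k + 3)*(k + 4)*(k + 6)/10.
Then R = B(k−1)f/C = k*(k + 2)*(k + 6)**2/(5*(2*k + 7)), so s_k = R(k)·t_k = k*(k + 6)/(5*(k**2 + 6*k + 5)).
Check: Δs_k = (2*k + 7)/(k**4 + 14*k**3 + 65*k**2 + 112*k + 60). ✓
Σ_(k=1)^n t_k = s_(n+1) − s_(1) = ((n**2 + 8*n + 7)/(5*(n**2 + 8*n + 12))) − (7/60), i.e. n*(n + 8)/(12*(n**2 + 8*n + 12)).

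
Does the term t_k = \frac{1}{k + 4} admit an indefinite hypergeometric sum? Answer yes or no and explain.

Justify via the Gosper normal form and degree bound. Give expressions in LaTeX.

No — key equation has no polynomial f.

Compute t_(k+1)/t_k: get (k + 4)/(k + 5).
Factor: A=k + 4; B=k + 5; C=1.
Key eq: (k + 4)·f(k+1) = (k + 4)·f(k) + (1).
Bound: deg f ≤ 0.
Generic f = c0 gives residual -1; -1 = 0 cannot hold, so t_k is not Gosper-summable.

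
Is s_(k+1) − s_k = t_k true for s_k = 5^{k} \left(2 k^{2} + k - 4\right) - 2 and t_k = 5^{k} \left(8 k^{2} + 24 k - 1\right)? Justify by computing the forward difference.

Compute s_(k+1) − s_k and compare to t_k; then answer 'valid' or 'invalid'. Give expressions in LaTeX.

s_(k+1) = 5**(k + 1)*(k + 2*(k + 1)**2 - 3) - 2
s_(k+1) − s_k = 5**k*(8*k**2 + 24*k - 1)
(s_(k+1) − s_k) − t_k = 0

valid (s_(k+1) − s_k reduces to t_k)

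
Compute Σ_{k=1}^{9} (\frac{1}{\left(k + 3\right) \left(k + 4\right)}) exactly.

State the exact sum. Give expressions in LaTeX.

Σ = 9/52

Ratio r(k) = (k + 3)/(k + 5).
Take A(k)=k + 3, B(k)=k + 5, C(k)=1.
Solve (k + 3)·f(k+1) − (k + 4)·f(k) = 1.
From deg A=1, deg B=1, deg C=0: d=1.
A polynomial solution: f(k) = k/3.
Get s_k = R·t_k = k/(3*(k + 3)) with R(k) = B(k−1)f(k)/C(k) = k*(k + 4)/3.
s_(k+1) − s_k = 1/(k**2 + 7*k + 12) = t_k.
Sum = s_(10) − s_(1); s_(10) = 10/39, s_(1) = 1/12 ⇒ 9/52.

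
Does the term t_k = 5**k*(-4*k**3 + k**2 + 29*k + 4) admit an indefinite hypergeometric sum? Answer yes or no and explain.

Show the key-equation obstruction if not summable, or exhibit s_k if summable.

Compute t_(k+1)/t_k: get 5*(4*k**3 + 11*k**2 - 19*k - 30)/(4*k**3 - k**2 - 29*k - 4).
Factor: A=5; B=1; C=k**3 - k**2/4 - 29*k/4 - 1.
Key eq: (5)·f(k+1) = (1)·f(k) + (k**3 - k**2/4 - 29*k/4 - 1).
Degrees (0,0,3) ⇒ d ≤ 3.
Coefficient equations give f(k) = (k - 4)*(k - 1)*(k + 1)/4.
Get s_k = R·t_k = 5**k*(-k**3 + 4*k**2 + k - 4) with R(k) = B(k−1)f(k)/C(k) = (k - 4)*(k - 1)*(k + 1)/(4*k**3 - k**2 - 29*k - 4).
Check: Δs_k = 5**k*(-4*k**3 + k**2 + 29*k + 4). ✓

Yes. s_k = 5**k*(-k**3 + 4*k**2 + k - 4).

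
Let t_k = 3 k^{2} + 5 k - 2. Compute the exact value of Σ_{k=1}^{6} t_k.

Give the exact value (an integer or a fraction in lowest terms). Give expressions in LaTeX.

Σ = 366

r(k) = (3*k**2 + 11*k + 6)/(3*k**2 + 5*k - 2) after simplifying.
Take A(k)=1, B(k)=1, C(k)=k**2 + 5*k/3 - 2/3.
Need (1)·f(k+1) − (1)·f(k) = k**2 + 5*k/3 - 2/3.
Degrees (0,0,2) ⇒ d ≤ 3.
Solving with deg f ≤ 3: f(k) = k*(k**2 + k - 4)/3.
R(k) = B(k−1)·f(k)/C(k) = k*(k**2 + k - 4)/((k + 2)*(3*k - 1)); s_k = R·t_k = k*(k**2 + k - 4).
s_(k+1) − s_k = 3*k**2 + 5*k - 2 = t_k.
Sum = s_(7) − s_(1); s_(7) = 364, s_(1) = -2 ⇒ 366.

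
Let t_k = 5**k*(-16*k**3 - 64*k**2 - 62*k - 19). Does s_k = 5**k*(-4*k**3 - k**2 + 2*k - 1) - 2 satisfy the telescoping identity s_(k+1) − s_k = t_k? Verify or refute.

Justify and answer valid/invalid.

s_(k+1) = 5**(k + 1)*(2*k - 4*(k + 1)**3 - (k + 1)**2 + 1) - 2
s_(k+1) − s_k = 5**k*(-16*k**3 - 64*k**2 - 62*k - 19)
(s_(k+1) − s_k) − t_k = 0

Valid — Δs_k = t_k.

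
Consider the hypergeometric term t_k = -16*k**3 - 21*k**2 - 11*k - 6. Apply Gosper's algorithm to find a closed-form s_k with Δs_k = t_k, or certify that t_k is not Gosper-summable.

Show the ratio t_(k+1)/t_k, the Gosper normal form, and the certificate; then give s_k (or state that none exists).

s_k = k*(-4*k**3 + k**2 + k - 4)

The ratio is (16*k**3 + 69*k**2 + 101*k + 54)/(16*k**3 + 21*k**2 + 11*k + 6).
Gosper form: A/B · C(k+1)/C(k) with A=1, B=1, C=k**3 + 21*k**2/16 + 11*k/16 + 3/8.
Solve (1)·f(k+1) − (1)·f(k) = k**3 + 21*k**2/16 + 11*k/16 + 3/8.
d = 4 from the (0,0,3) case.
Match coefficients ⇒ f(k) = k*(k + 1)*(4*k**2 - 5*k + 4)/16.
Get s_k = R·t_k = k*(-4*k**3 + k**2 + k - 4) with R(k) = B(k−1)f(k)/C(k) = k*(4*k**2 - 5*k + 4)/(16*k**2 + 5*k + 6).
Check: Δs_k = -16*k**3 - 21*k**2 - 11*k - 6. ✓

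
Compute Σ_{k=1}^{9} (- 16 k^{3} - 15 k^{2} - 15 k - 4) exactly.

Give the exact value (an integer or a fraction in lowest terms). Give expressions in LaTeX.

Σ = -37386

r(k) = (16*k**3 + 63*k**2 + 93*k + 50)/(16*k**3 + 15*k**2 + 15*k + 4) after simplifying.
Take A(k)=1, B(k)=1, C(k)=k**3 + 15*k**2/16 + 15*k/16 + 1/4.
Key eq: (1)·f(k+1) = (1)·f(k) + (k**3 + 15*k**2/16 + 15*k/16 + 1/4).
d = 4 from the (0,0,3) case.
Match coefficients ⇒ f(k) = k*(4*k**3 - 3*k**2 + 4*k - 1)/16.
Certificate R = B(k−1)f/C = k*(4*k**3 - 3*k**2 + 4*k - 1)/(16*k**3 + 15*k**2 + 15*k + 4) gives s_k = k*(-4*k**3 + 3*k**2 - 4*k + 1).
Δs = -16*k**3 - 15*k**2 - 15*k - 4, as required.
Evaluate s at k=10 and k=1: -37390 and -4; difference -37386.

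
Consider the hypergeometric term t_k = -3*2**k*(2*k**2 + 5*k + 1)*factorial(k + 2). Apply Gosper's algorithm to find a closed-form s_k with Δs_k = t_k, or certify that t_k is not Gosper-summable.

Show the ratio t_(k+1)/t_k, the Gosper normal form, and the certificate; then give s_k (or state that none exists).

s_k = -3*2**k*(k - 1)*factorial(k + 2)

Compute t_(k+1)/t_k: get 2*(2*k**3 + 15*k**2 + 35*k + 24)/(2*k**2 + 5*k + 1).
Factor: A=2*k + 6; B=1; C=k**2 + 5*k/2 + 1/2.
Set up (2*k + 6)·f(k+1) − (1)·f(k) − (k**2 + 5*k/2 + 1/2) = 0.
Bound: deg f ≤ 1.
A polynomial solution: f(k) = (k - 1)/2.
Certificate R = B(k−1)f/C = (k - 1)/(2*k**2 + 5*k + 1) gives s_k = -3*2**k*(k - 1)*factorial(k + 2).
Δs = -3*2**k*(2*k**2 + 5*k + 1)*factorial(k + 2), as required.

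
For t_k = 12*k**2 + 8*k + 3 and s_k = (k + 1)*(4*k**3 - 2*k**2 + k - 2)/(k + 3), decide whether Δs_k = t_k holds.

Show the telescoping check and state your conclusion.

Invalid: residual 2*(-8*k**3 - 46*k**2 - 26*k - 11)/(k**2 + 7*k + 12) ≠ 0.

s_(k+1) = (k + 2)*(k + 4*(k + 1)**3 - 2*(k + 1)**2 - 1)/(k + 4)
s_(k+1) − s_k = (12*k**4 + 76*k**3 + 111*k**2 + 65*k + 14)/(k**2 + 7*k + 12)
(s_(k+1) − s_k) − t_k = 2*(-8*k**3 - 46*k**2 - 26*k - 11)/(k**2 + 7*k + 12)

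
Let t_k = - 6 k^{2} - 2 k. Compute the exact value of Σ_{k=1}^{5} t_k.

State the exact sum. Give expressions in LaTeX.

Step 1: r(k) = (k + 3*(k + 1)**2 + 1)/(k*(3*k + 1)).
A = 1, B = 1, C = k**2 + k/3.
Key eq: (1)·f(k+1) = (1)·f(k) + (k**2 + k/3).
deg f ≤ 3 (via 0,0,2).
Solve for f: f(k) = k**2*(k - 1)/3 (degree 3 ≤ 3).
Then R = B(k−1)f/C = k*(k - 1)/(3*k + 1), so s_k = R(k)·t_k = 2*k**2*(1 - k).
s_(k+1) − s_k = 2*k*(-3*k - 1) = t_k.
Σ_(k=1)^(5) t_k = s_(6) − s_(1) = -360 − (0) = -360.

Σ = -360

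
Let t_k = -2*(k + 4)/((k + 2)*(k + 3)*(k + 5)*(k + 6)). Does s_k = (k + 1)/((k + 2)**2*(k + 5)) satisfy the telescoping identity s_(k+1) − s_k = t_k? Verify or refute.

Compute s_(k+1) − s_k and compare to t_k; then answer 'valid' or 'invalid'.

Invalid: residual (3*k**2 + 21*k + 34)/(k**6 + 21*k**5 + 177*k**4 + 767*k**3 + 1806*k**2 + 2196*k + 1080) ≠ 0.

s_(k+1) = (k + 2)/((k + 3)**2*(k + 6))
s_(k+1) − s_k = (-(k + 1)*(k + 3)**2*(k + 6) + (k + 2)**3*(k + 5))/((k + 2)**2*(k + 3)**2*(k + 5)*(k + 6))
(s_(k+1) − s_k) − t_k = (3*k**2 + 21*k + 34)/(k**6 + 21*k**5 + 177*k**4 + 767*k**3 + 1806*k**2 + 2196*k + 1080)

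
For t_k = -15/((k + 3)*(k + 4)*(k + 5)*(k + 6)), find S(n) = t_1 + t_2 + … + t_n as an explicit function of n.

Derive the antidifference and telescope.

S(n) = n*(-n**2 - 15*n - 74)/(24*(n**3 + 15*n**2 + 74*n + 120))

Step 1: r(k) = (k + 3)/(k + 7).
Take A(k)=k + 3, B(k)=k + 7, C(k)=1.
f must satisfy (k + 3)·f(k+1) − (k + 6)·f(k) = 1.
Degrees (1,1,0) ⇒ d ≤ 3.
Match coefficients ⇒ f(k) = k*(k**2 + 12*k + 47)/180.
R(k) = B(k−1)·f(k)/C(k) = k*(k + 6)*(k**2 + 12*k + 47)/180; s_k = R·t_k = k*(-k**2 - 12*k - 47)/(12*(k + 3)*(k + 4)*(k + 5)).
s_(k+1) − s_k = -15/(k**4 + 18*k**3 + 119*k**2 + 342*k + 360) = t_k.
s_(n+1) = (-n**3 - 15*n**2 - 74*n - 60)/(12*(n**3 + 15*n**2 + 74*n + 120)) and s_(1) = -1/24, so S(n) = n*(-n**2 - 15*n - 74)/(24*(n**3 + 15*n**2 + 74*n + 120)).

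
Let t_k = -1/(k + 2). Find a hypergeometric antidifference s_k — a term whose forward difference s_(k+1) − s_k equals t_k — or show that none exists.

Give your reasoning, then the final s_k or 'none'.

Ratio r(k) = (k + 2)/(k + 3).
Gosper form: A/B · C(k+1)/C(k) with A=k + 2, B=k + 3, C=1.
Need (k + 2)·f(k+1) − (k + 2)·f(k) = 1.
From deg A=1, deg B=1, deg C=0: d=0.
Write f(k) = c0. Then LHS − RHS = -1, requiring -1 = 0: contradictory. No certificate.

no hypergeometric antidifference exists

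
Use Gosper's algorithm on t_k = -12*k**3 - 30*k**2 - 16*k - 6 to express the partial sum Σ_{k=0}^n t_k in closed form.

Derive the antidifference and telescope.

S(n) = -3*n**4 - 16*n**3 - 26*n**2 - 19*n - 6

Step 1: r(k) = (6*k**3 + 33*k**2 + 56*k + 32)/(6*k**3 + 15*k**2 + 8*k + 3).
Normal form (A,B,C) = (1, 1, k**3 + 5*k**2/2 + 4*k/3 + 1/2).
Set up (1)·f(k+1) − (1)·f(k) − (k**3 + 5*k**2/2 + 4*k/3 + 1/2) = 0.
Bound: deg f ≤ 4.
Solving with deg f ≤ 4: f(k) = k*(3*k**3 + 4*k**2 - 4*k + 3)/12.
Certificate R = B(k−1)f/C = k*(3*k**3 + 4*k**2 - 4*k + 3)/(2*(6*k**3 + 15*k**2 + 8*k + 3)) gives s_k = k*(-3*k**3 - 4*k**2 + 4*k - 3).
Verify: -12*k**3 - 30*k**2 - 16*k - 6 matches t_k.
Evaluate: s_(n+1) = -3*n**4 - 16*n**3 - 26*n**2 - 19*n - 6; subtract s_(0) = 0 ⇒ S(n) = -3*n**4 - 16*n**3 - 26*n**2 - 19*n - 6.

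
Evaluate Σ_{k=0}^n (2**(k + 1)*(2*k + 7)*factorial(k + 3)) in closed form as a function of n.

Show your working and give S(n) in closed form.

Ratio r(k) = 2*(k + 4)*(2*k + 9)/(2*k + 7).
Normal form (A,B,C) = (2*k + 8, 1, k + 7/2).
Set up (2*k + 8)·f(k+1) − (1)·f(k) − (k + 7/2) = 0.
d = 0 from the (1,0,1) case.
A polynomial solution: f(k) = 1/2.
R(k) = B(k−1)·f(k)/C(k) = 1/(2*k + 7); s_k = R·t_k = 2**(k + 1)*factorial(k + 3).
Δs = 2**(k + 1)*(2*k + 7)*factorial(k + 3), as required.
s_(n+1) = 2**(n + 2)*factorial(n + 4) and s_(0) = 12, so S(n) = 4*2**n*factorial(n + 4) - 12.

S(n) = 4*2**n*factorial(n + 4) - 12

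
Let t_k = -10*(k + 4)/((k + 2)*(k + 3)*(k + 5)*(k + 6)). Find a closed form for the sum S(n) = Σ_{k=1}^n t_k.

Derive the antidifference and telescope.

The ratio is (k + 2)*(k + 5)**2/((k + 4)**2*(k + 7)).
Factor: A=k + 2; B=k + 7; C=k**2 + 8*k + 16.
Need (k + 2)·f(k+1) − (k + 6)·f(k) = k**2 + 8*k + 16.
d = 4 from the (1,1,2) case.
Match coefficients ⇒ f(k) = k*(k + 3)*(k + 4)*(k + 7)/20.
So s_k = (B(k−1)f/C)·t_k = (k*(k + 3)*(k + 6)*(k + 7)/(20*(k + 4)))·t_k = k*(-k - 7)/(2*(k**2 + 7*k + 10)).
s_(k+1) − s_k = 10*(-k - 4)/(k**4 + 16*k**3 + 91*k**2 + 216*k + 180) = t_k.
Σ_(k=1)^n t_k = s_(n+1) − s_(1) = ((-n**2 - 9*n - 8)/(2*(n**2 + 9*n + 18))) − (-2/9), i.e. 5*n*(-n - 9)/(18*(n**2 + 9*n + 18)).

S(n) = 5*n*(-n - 9)/(18*(n**2 + 9*n + 18))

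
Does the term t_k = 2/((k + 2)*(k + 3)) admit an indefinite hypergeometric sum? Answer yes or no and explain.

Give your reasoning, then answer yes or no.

Step 1: r(k) = (k + 2)/(k + 4).
Take A(k)=k + 2, B(k)=k + 4, C(k)=1.
Set up (k + 2)·f(k+1) − (k + 3)·f(k) − (1) = 0.
Degrees (1,1,0) ⇒ d ≤ 1.
Match coefficients ⇒ f(k) = k/2.
R(k) = B(k−1)·f(k)/C(k) = k*(k + 3)/2; s_k = R·t_k = k/(k + 2).
Check: Δs_k = 2/(k**2 + 5*k + 6). ✓

Yes. s_k = k/(k + 2).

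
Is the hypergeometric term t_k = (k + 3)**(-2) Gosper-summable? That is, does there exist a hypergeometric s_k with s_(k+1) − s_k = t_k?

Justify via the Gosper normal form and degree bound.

r(k) = (k + 3)**2/(k + 4)**2 after simplifying.
So A=k**2 + 6*k + 9 and B=k**2 + 8*k + 16, with C=1.
f must satisfy (k**2 + 6*k + 9)·f(k+1) − (k**2 + 6*k + 9)·f(k) = 1.
deg f ≤ 0 (via 2,2,0).
Generic f = c0 gives residual -1; -1 = 0 cannot hold, so t_k is not Gosper-summable.

No. Not Gosper-summable.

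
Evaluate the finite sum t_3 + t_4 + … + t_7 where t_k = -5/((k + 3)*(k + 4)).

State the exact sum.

Σ = -25/66

r(k) = (k + 3)/(k + 5) after simplifying.
Take A(k)=k + 3, B(k)=k + 5, C(k)=1.
f must satisfy (k + 3)·f(k+1) − (k + 4)·f(k) = 1.
From deg A=1, deg B=1, deg C=0: d=1.
Solving with deg f ≤ 1: f(k) = k/3.
Then R = B(k−1)f/C = k*(k + 4)/3, so s_k = R(k)·t_k = -5*k/(3*k + 9).
Verify: -5/(k**2 + 7*k + 12) matches t_k.
Sum = s_(8) − s_(3); s_(8) = -40/33, s_(3) = -5/6 ⇒ -25/66.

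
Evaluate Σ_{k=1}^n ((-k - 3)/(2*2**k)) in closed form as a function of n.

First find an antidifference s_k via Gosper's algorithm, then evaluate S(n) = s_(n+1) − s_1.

Ratio r(k) = (k + 4)/(2*(k + 3)).
A = 1/2, B = 1, C = k + 3.
f must satisfy (1/2)·f(k+1) − (1)·f(k) = k + 3.
deg f ≤ 1 (via 0,0,1).
Solving with deg f ≤ 1: f(k) = -2*(k + 4).
So s_k = (B(k−1)f/C)·t_k = (-2*(k + 4)/(k + 3))·t_k = (k + 4)/2**k.
Check: Δs_k = (-k - 3)/(2*2**k). ✓
s_(n+1) = 2**(-n - 1)*(n + 5) and s_(1) = 5/2, so S(n) = 2**(-n - 1)*(-5*2**n + n + 5).

S(n) = 2**(-n - 1)*(-5*2**n + n + 5)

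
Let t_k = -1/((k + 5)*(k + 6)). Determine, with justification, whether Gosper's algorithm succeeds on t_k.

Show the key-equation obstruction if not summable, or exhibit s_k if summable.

Yes. s_k = -k/(5*k + 25).

Compute t_(k+1)/t_k: get (k + 5)/(k + 7).
So A=k + 5 and B=k + 7, with C=1.
Need (k + 5)·f(k+1) − (k + 6)·f(k) = 1.
deg f ≤ 1 (via 1,1,0).
Solve for f: f(k) = k/5 (degree 1 ≤ 1).
Then R = B(k−1)f/C = k*(k + 6)/5, so s_k = R(k)·t_k = -k/(5*k + 25).
Δs = -1/(k**2 + 11*k + 30), as required.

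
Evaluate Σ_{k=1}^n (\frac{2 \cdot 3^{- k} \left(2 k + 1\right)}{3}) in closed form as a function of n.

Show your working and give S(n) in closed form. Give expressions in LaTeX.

Step 1: r(k) = (2*k + 3)/(3*(2*k + 1)).
Gosper form: A/B · C(k+1)/C(k) with A=1/3, B=1, C=k + 1/2.
Need (1/3)·f(k+1) − (1)·f(k) = k + 1/2.
From deg A=0, deg B=0, deg C=1: d=1.
A polynomial solution: f(k) = -3*(k + 1)/2.
Get s_k = R·t_k = 2*(-k - 1)/3**k with R(k) = B(k−1)f(k)/C(k) = -3*(k + 1)/(2*k + 1).
s_(k+1) − s_k = 2*(2*k + 1)/(3*3**k) = t_k.
Telescope: S(n) = s_(n+1) − s_(1) = 2*3**(-n - 1)*(-n - 2) − (-4/3) = 2*3**(-n - 1)*(2*3**n - n - 2).

S(n) = 2 \cdot 3^{- n - 1} \left(2 \cdot 3^{n} - n - 2\right)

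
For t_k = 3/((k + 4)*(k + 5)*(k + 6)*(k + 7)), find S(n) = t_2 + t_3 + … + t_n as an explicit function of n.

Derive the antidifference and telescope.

Step 1: r(k) = (k + 4)/(k + 8).
Factor: A=k + 4; B=k + 8; C=1.
Solve (k + 4)·f(k+1) − (k + 7)·f(k) = 1.
Bound: deg f ≤ 3.
Solving with deg f ≤ 3: f(k) = k*(k**2 + 15*k + 74)/360.
R(k) = B(k−1)·f(k)/C(k) = k*(k + 7)*(k**2 + 15*k + 74)/360; s_k = R·t_k = k*(k**2 + 15*k + 74)/(120*(k + 4)*(k + 5)*(k + 6)).
Verify: 3/(k**4 + 22*k**3 + 179*k**2 + 638*k + 840) matches t_k.
s_(n+1) = (n**3 + 18*n**2 + 107*n + 90)/(120*(n**3 + 18*n**2 + 107*n + 210)) and s_(2) = 3/560, so S(n) = (n**3 + 18*n**2 + 107*n - 126)/(336*(n**3 + 18*n**2 + 107*n + 210)).

S(n) = (n**3 + 18*n**2 + 107*n - 126)/(336*(n**3 + 18*n**2 + 107*n + 210))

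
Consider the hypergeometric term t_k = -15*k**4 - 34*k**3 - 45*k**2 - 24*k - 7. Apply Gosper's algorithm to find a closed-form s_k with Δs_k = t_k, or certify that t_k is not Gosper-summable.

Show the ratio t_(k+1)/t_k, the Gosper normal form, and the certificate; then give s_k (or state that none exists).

s_k = k*(-3*k**4 - k**3 - 3*k**2 + 2*k - 2)

t_(k+1)/t_k = (15*k**4 + 94*k**3 + 237*k**2 + 276*k + 125)/(15*k**4 + 34*k**3 + 45*k**2 + 24*k + 7).
Take A(k)=1, B(k)=1, C(k)=k**4 + 34*k**3/15 + 3*k**2 + 8*k/5 + 7/15.
Set up (1)·f(k+1) − (1)·f(k) − (k**4 + 34*k**3/15 + 3*k**2 + 8*k/5 + 7/15) = 0.
d = 5 from the (0,0,4) case.
A polynomial solution: f(k) = k*(3*k**4 + k**3 + 3*k**2 - 2*k + 2)/15.
So s_k = (B(k−1)f/C)·t_k = (k*(3*k**4 + k**3 + 3*k**2 - 2*k + 2)/(15*k**4 + 34*k**3 + 45*k**2 + 24*k + 7))·t_k = k*(-3*k**4 - k**3 - 3*k**2 + 2*k - 2).
s_(k+1) − s_k = -15*k**4 - 34*k**3 - 45*k**2 - 24*k - 7 = t_k.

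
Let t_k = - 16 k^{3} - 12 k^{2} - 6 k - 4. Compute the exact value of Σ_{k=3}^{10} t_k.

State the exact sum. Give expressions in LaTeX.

Σ = -53160

Ratio r(k) = (8*k**3 + 30*k**2 + 39*k + 19)/(8*k**3 + 6*k**2 + 3*k + 2).
Factor: A=1; B=1; C=k**3 + 3*k**2/4 + 3*k/8 + 1/4.
Key eq: (1)·f(k+1) = (1)·f(k) + (k**3 + 3*k**2/4 + 3*k/8 + 1/4).
From deg A=0, deg B=0, deg C=3: d=4.
Solving with deg f ≤ 4: f(k) = k*(4*k**3 - 4*k**2 + k + 3)/16.
R(k) = B(k−1)·f(k)/C(k) = k*(4*k**3 - 4*k**2 + k + 3)/(2*(8*k**3 + 6*k**2 + 3*k + 2)); s_k = R·t_k = k*(-4*k**3 + 4*k**2 - k - 3).
Δs = -16*k**3 - 12*k**2 - 6*k - 4, as required.
Telescoping: Σ = s_(11) − s_(3) = -53394 − (-234) = -53160.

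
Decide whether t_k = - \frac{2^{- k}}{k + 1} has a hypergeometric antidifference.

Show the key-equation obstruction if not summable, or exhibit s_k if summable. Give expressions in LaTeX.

No; the degree bound rules out any f.

Compute t_(k+1)/t_k: get (k + 1)/(2*(k + 2)).
A = k/2 + 1/2, B = k + 2, C = 1.
Set up (k/2 + 1/2)·f(k+1) − (k + 1)·f(k) − (1) = 0.
deg f ≤ -1 (via 1,1,0).
Bound -1 < 0, so the key equation has no polynomial solution.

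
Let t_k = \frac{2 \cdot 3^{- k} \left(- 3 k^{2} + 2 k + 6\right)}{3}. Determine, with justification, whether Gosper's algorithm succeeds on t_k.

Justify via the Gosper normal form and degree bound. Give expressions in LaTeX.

The ratio is (3*k**2 + 4*k - 5)/(3*(3*k**2 - 2*k - 6)).
Gosper form: A/B · C(k+1)/C(k) with A=1/3, B=1, C=k**2 - 2*k/3 - 2.
f must satisfy (1/3)·f(k+1) − (1)·f(k) = k**2 - 2*k/3 - 2.
deg f ≤ 2 (via 0,0,2).
Solve for f: f(k) = -(k - 1)*(3*k + 4)/2 (degree 2 ≤ 2).
Certificate R = B(k−1)f/C = -3*(k - 1)*(3*k + 4)/(2*(3*k**2 - 2*k - 6)) gives s_k = (3*k**2 + k - 4)/3**k.
Verify: 2*(-3*k**2 + 2*k + 6)/(3*3**k) matches t_k.

Yes. s_k = 3^{- k} \left(3 k^{2} + k - 4\right).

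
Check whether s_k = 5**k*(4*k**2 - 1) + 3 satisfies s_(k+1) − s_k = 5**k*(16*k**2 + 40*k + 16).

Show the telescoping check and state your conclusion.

valid; difference matches t_k

s_(k+1) = 5**(k + 1)*(4*(k + 1)**2 - 1) + 3
s_(k+1) − s_k = 5**k*(16*k**2 + 40*k + 16)
(s_(k+1) − s_k) − t_k = 0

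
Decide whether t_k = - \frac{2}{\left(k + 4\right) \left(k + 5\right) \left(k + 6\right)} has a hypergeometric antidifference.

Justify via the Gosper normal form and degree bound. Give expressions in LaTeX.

Step 1: r(k) = (k + 4)/(k + 7).
So A=k + 4 and B=k + 7, with C=1.
Solve (k + 4)·f(k+1) − (k + 6)·f(k) = 1.
Degrees (1,1,0) ⇒ d ≤ 2.
A polynomial solution: f(k) = k*(k + 9)/40.
R(k) = B(k−1)·f(k)/C(k) = k*(k + 6)*(k + 9)/40; s_k = R·t_k = k*(-k - 9)/(20*(k + 4)*(k + 5)).
Check: Δs_k = -2/(k**3 + 15*k**2 + 74*k + 120). ✓

Yes. s_k = \frac{k \left(- k - 9\right)}{20 \left(k + 4\right) \left(k + 5\right)}.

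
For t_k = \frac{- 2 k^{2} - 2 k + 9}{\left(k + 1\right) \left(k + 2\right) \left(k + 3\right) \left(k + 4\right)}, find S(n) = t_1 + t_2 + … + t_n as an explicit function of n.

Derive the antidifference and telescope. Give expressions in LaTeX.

S(n) = \frac{n \left(- 5 n^{2} + 3 n + 62\right)}{24 \left(n^{3} + 9 n^{2} + 26 n + 24\right)}

Compute t_(k+1)/t_k: get (2*k**3 + 8*k**2 + k - 5)/(2*k**3 + 12*k**2 + k - 45).
Normal form (A,B,C) = (k + 1, k + 5, k**2 + k - 9/2).
Set up (k + 1)·f(k+1) − (k + 4)·f(k) − (k**2 + k - 9/2) = 0.
Bound: deg f ≤ 3.
Match coefficients ⇒ f(k) = -k*(k**2 + 18*k + 35)/12.
R(k) = B(k−1)·f(k)/C(k) = -k*(k + 4)*(k**2 + 18*k + 35)/(6*(2*k**2 + 2*k - 9)); s_k = R·t_k = k*(k**2 + 18*k + 35)/(6*(k + 1)*(k + 2)*(k + 3)).
Δs = (-2*k**2 - 2*k + 9)/(k**4 + 10*k**3 + 35*k**2 + 50*k + 24), as required.
Evaluate: s_(n+1) = (n**3 + 21*n**2 + 74*n + 54)/(6*(n**3 + 9*n**2 + 26*n + 24)); subtract s_(1) = 3/8 ⇒ S(n) = n*(-5*n**2 + 3*n + 62)/(24*(n**3 + 9*n**2 + 26*n + 24)).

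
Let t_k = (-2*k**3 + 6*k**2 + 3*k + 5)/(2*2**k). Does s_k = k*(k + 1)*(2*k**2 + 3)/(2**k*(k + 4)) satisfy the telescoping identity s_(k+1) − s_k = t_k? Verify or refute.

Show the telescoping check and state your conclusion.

s_(k+1) = (k + 1)*(k + 2)*(2*(k + 1)**2 + 3)/(2*2**k*(k + 5))
s_(k+1) − s_k = (-2*k**5 - 6*k**4 + 35*k**3 + 71*k**2 + 72*k + 40)/(2*2**k*(k**2 + 9*k + 20))
(s_(k+1) − s_k) − t_k = 3*(2*k**4 + 6*k**3 - 27*k**2 - 11*k - 20)/(2*2**k*(k**2 + 9*k + 20))

Invalid: residual 3*(2*k**4 + 6*k**3 - 27*k**2 - 11*k - 20)/(2*2**k*(k**2 + 9*k + 20)) ≠ 0.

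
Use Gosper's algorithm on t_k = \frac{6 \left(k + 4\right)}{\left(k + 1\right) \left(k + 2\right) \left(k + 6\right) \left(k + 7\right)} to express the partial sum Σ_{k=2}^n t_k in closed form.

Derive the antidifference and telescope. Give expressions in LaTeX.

Ratio r(k) = (k + 1)*(k + 5)*(k + 6)/((k + 3)*(k + 4)*(k + 8)).
Normal form (A,B,C) = (k + 1, k + 8, k**4 + 16*k**3 + 95*k**2 + 248*k + 240).
Set up (k + 1)·f(k+1) − (k + 7)·f(k) − (k**4 + 16*k**3 + 95*k**2 + 248*k + 240) = 0.
d = 6 from the (1,1,4) case.
Match coefficients ⇒ f(k) = k*(k + 2)*(k + 3)*(k + 4)*(k + 5)*(k + 7)/12.
Then R = B(k−1)f/C = k*(k + 2)*(k + 7)**2/(12*(k + 4)), so s_k = R(k)·t_k = k*(k + 7)/(2*(k**2 + 7*k + 6)).
Verify: 6*(k + 4)/(k**4 + 16*k**3 + 83*k**2 + 152*k + 84) matches t_k.
Evaluate: s_(n+1) = (n**2 + 9*n + 8)/(2*(n**2 + 9*n + 14)); subtract s_(2) = 3/8 ⇒ S(n) = (n**2 + 9*n - 10)/(8*(n**2 + 9*n + 14)).

S(n) = \frac{n^{2} + 9 n - 10}{8 \left(n^{2} + 9 n + 14\right)}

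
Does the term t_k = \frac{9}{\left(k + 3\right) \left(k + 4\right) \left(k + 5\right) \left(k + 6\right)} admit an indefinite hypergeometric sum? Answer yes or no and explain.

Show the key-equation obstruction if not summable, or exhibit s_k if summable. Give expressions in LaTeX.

Yes. s_k = \frac{k \left(k^{2} + 12 k + 47\right)}{20 \left(k + 3\right) \left(k + 4\right) \left(k + 5\right)}.

Compute t_(k+1)/t_k: get (k + 3)/(k + 7).
Gosper form: A/B · C(k+1)/C(k) with A=k + 3, B=k + 7, C=1.
Set up (k + 3)·f(k+1) − (k + 6)·f(k) − (1) = 0.
Degrees (1,1,0) ⇒ d ≤ 3.
A polynomial solution: f(k) = k*(k**2 + 12*k + 47)/180.
R(k) = B(k−1)·f(k)/C(k) = k*(k + 6)*(k**2 + 12*k + 47)/180; s_k = R·t_k = k*(k**2 + 12*k + 47)/(20*(k + 3)*(k + 4)*(k + 5)).
Verify: 9/(k**4 + 18*k**3 + 119*k**2 + 342*k + 360) matches t_k.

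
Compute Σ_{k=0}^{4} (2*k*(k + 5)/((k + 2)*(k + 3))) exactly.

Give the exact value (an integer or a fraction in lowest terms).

t_(k+1)/t_k = (k + 1)*(k + 2)*(k + 6)/(k*(k + 4)*(k + 5)).
Gosper form: A/B · C(k+1)/C(k) with A=k + 2, B=k + 4, C=k**2 + 5*k.
f must satisfy (k + 2)·f(k+1) − (k + 3)·f(k) = k**2 + 5*k.
deg f ≤ 2 (via 1,1,2).
A polynomial solution: f(k) = k*(k - 1).
Then R = B(k−1)f/C = (k - 1)*(k + 3)/(k + 5), so s_k = R(k)·t_k = 2*k*(k - 1)/(k + 2).
s_(k+1) − s_k = 2*k*(k + 5)/(k**2 + 5*k + 6) = t_k.
Telescoping: Σ = s_(5) − s_(0) = 40/7 − (0) = 40/7.

Σ = 40/7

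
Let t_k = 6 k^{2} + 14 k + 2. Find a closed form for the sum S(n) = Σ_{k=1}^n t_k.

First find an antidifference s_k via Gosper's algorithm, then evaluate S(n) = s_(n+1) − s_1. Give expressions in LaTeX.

Compute t_(k+1)/t_k: get (3*k**2 + 13*k + 11)/(3*k**2 + 7*k + 1).
So A=1 and B=1, with C=k**2 + 7*k/3 + 1/3.
Solve (1)·f(k+1) − (1)·f(k) = k**2 + 7*k/3 + 1/3.
From deg A=0, deg B=0, deg C=2: d=3.
Solving with deg f ≤ 3: f(k) = k*(k**2 + 2*k - 2)/3.
Get s_k = R·t_k = 2*k*(k**2 + 2*k - 2) with R(k) = B(k−1)f(k)/C(k) = k*(k**2 + 2*k - 2)/(3*k**2 + 7*k + 1).
Check: Δs_k = 6*k**2 + 14*k + 2. ✓
s_(n+1) = 2*n**3 + 10*n**2 + 10*n + 2 and s_(1) = 2, so S(n) = 2*n*(n**2 + 5*n + 5).

S(n) = 2 n \left(n^{2} + 5 n + 5\right)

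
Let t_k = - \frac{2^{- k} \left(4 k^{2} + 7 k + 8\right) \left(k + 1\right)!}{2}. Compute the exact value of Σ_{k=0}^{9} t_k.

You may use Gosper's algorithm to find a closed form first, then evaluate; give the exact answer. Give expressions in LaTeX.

Σ = -6704763/4

Ratio r(k) = (k + 2)*(7*k + 4*(k + 1)**2 + 15)/(2*(4*k**2 + 7*k + 8)).
Factor: A=k/2 + 1; B=1; C=k**2 + 7*k/4 + 2.
Key eq: (k/2 + 1)·f(k+1) = (1)·f(k) + (k**2 + 7*k/4 + 2).
deg f ≤ 1 (via 1,0,2).
A polynomial solution: f(k) = (4*k + 3)/2.
Get s_k = R·t_k = -(4*k + 3)*factorial(k + 1)/2**k with R(k) = B(k−1)f(k)/C(k) = 2*(4*k + 3)/(4*k**2 + 7*k + 8).
Verify: -(4*k**2 + 7*k + 8)*factorial(k + 1)/(2*2**k) matches t_k.
Σ_(k=0)^(9) t_k = s_(10) − s_(0) = -6704775/4 − (-3) = -6704763/4.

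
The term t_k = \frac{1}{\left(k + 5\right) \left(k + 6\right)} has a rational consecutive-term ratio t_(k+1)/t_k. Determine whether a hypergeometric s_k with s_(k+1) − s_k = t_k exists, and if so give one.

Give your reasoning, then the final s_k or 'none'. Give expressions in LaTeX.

Compute t_(k+1)/t_k: get (k + 5)/(k + 7).
Take A(k)=k + 5, B(k)=k + 7, C(k)=1.
Solve (k + 5)·f(k+1) − (k + 6)·f(k) = 1.
From deg A=1, deg B=1, deg C=0: d=1.
Solving with deg f ≤ 1: f(k) = k/5.
Then R = B(k−1)f/C = k*(k + 6)/5, so s_k = R(k)·t_k = k/(5*(k + 5)).
Δs = 1/(k**2 + 11*k + 30), as required.

s_k = \frac{k}{5 \left(k + 5\right)}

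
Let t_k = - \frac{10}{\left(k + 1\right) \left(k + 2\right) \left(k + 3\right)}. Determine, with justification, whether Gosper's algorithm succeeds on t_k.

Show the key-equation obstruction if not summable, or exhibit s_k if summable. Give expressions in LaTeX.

Yes. s_k = \frac{5 k \left(- k - 3\right)}{2 \left(k + 1\right) \left(k + 2\right)}.

Compute t_(k+1)/t_k: get (k + 1)/(k + 4).
Take A(k)=k + 1, B(k)=k + 4, C(k)=1.
Need (k + 1)·f(k+1) − (k + 3)·f(k) = 1.
d = 2 from the (1,1,0) case.
A polynomial solution: f(k) = k*(k + 3)/4.
Get s_k = R·t_k = 5*k*(-k - 3)/(2*(k + 1)*(k + 2)) with R(k) = B(k−1)f(k)/C(k) = k*(k + 3)**2/4.
Verify: -10/(k**3 + 6*k**2 + 11*k + 6) matches t_k.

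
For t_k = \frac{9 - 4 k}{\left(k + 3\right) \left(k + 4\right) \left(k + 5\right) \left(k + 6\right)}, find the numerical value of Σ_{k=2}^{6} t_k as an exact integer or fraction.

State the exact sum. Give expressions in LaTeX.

Σ = -41/9240

Ratio r(k) = (k + 3)*(4*k - 5)/((k + 7)*(4*k - 9)).
Normal form (A,B,C) = (k + 3, k + 7, k - 9/4).
Need (k + 3)·f(k+1) − (k + 6)·f(k) = k - 9/4.
From deg A=1, deg B=1, deg C=1: d=3.
A polynomial solution: f(k) = -k*(k**2 + 12*k + 167)/240.
Then R = B(k−1)f/C = -k*(k + 6)*(k**2 + 12*k + 167)/(60*(4*k - 9)), so s_k = R(k)·t_k = k*(k**2 + 12*k + 167)/(60*(k + 3)*(k + 4)*(k + 5)).
Verify: (9 - 4*k)/(k**4 + 18*k**3 + 119*k**2 + 342*k + 360) matches t_k.
Telescoping: Σ = s_(7) − s_(2) = 7/264 − (13/420) = -41/9240.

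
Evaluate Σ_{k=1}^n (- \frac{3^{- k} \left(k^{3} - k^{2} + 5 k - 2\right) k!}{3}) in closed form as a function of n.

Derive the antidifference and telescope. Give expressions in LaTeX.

Step 1: r(k) = (k + 1)*(5*k + (k + 1)**3 - (k + 1)**2 + 3)/(3*(k**3 - k**2 + 5*k - 2)).
Factor: A=k/3 + 1/3; B=1; C=k**3 - k**2 + 5*k - 2.
Key eq: (k/3 + 1/3)·f(k+1) = (1)·f(k) + (k**3 - k**2 + 5*k - 2).
Bound: deg f ≤ 2.
Solve for f: f(k) = 3*(k**2 - k + 1) (degree 2 ≤ 2).
R(k) = B(k−1)·f(k)/C(k) = 3*(k**2 - k + 1)/(k**3 - k**2 + 5*k - 2); s_k = R·t_k = -(k**2 - k + 1)*factorial(k)/3**k.
Δs = -(k**3 - k**2 + 5*k - 2)*factorial(k)/(3*3**k), as required.
Evaluate: s_(n+1) = -3**(-n - 1)*(n**2 + n + 1)*factorial(n + 1); subtract s_(1) = -1/3 ⇒ S(n) = 3**(-n - 1)*(3**n - n**3*factorial(n) - 2*n**2*factorial(n) - 2*n*factorial(n) - factorial(n)).

S(n) = 3^{- n - 1} \left(3^{n} - n^{3} n! - 2 n^{2} n! - 2 n n! - n!\right)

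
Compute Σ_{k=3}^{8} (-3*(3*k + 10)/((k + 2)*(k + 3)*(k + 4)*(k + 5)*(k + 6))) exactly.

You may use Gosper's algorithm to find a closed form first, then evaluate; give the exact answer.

Σ = -369/40040

t_(k+1)/t_k = (k + 2)*(3*k + 13)/((k + 7)*(3*k + 10)).
Take A(k)=k + 2, B(k)=k + 7, C(k)=k + 10/3.
Solve (k + 2)·f(k+1) − (k + 6)·f(k) = k + 10/3.
Bound: deg f ≤ 4.
Match coefficients ⇒ f(k) = k*(k + 3)*(k**2 + 11*k + 38)/120.
Certificate R = B(k−1)f/C = k*(k + 3)*(k + 6)*(k**2 + 11*k + 38)/(40*(3*k + 10)) gives s_k = 3*k*(-k**2 - 11*k - 38)/(40*(k**3 + 11*k**2 + 38*k + 40)).
Δs = 3*(-3*k - 10)/(k**5 + 20*k**4 + 155*k**3 + 580*k**2 + 1044*k + 720), as required.
Sum = s_(9) − s_(3); s_(9) = -2943/40040, s_(3) = -9/140 ⇒ -369/40040.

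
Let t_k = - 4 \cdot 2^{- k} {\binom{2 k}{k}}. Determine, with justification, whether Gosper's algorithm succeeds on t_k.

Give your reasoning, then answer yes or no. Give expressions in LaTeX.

No — key equation has no polynomial f.

The ratio is (2*k + 1)/(k + 1).
Gosper form: A/B · C(k+1)/C(k) with A=2*k + 1, B=k + 1, C=1.
Set up (2*k + 1)·f(k+1) − (k)·f(k) − (1) = 0.
From deg A=1, deg B=1, deg C=0: d=-1.
deg f ≤ -1 is impossible — no certificate.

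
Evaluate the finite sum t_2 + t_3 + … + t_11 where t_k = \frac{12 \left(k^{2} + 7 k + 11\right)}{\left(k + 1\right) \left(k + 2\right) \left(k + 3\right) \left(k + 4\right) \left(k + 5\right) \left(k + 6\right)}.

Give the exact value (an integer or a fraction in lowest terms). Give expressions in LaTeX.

Step 1: r(k) = (k + 1)*(7*k + (k + 1)**2 + 18)/((k + 7)*(k**2 + 7*k + 11)).
Factor: A=k + 1; B=k + 7; C=k**2 + 7*k + 11.
Set up (k + 1)·f(k+1) − (k + 6)·f(k) − (k**2 + 7*k + 11) = 0.
Bound: deg f ≤ 5.
A polynomial solution: f(k) = k*(k + 2)*(k + 4)*(k**2 + 9*k + 23)/45.
So s_k = (B(k−1)f/C)·t_k = (k*(k + 2)*(k + 4)*(k + 6)*(k**2 + 9*k + 23)/(45*(k**2 + 7*k + 11)))·t_k = 4*k*(k**2 + 9*k + 23)/(15*(k**3 + 9*k**2 + 23*k + 15)).
Δs = 12*(k**2 + 7*k + 11)/(k**6 + 21*k**5 + 175*k**4 + 735*k**3 + 1624*k**2 + 1764*k + 720), as required.
Sum = s_(12) − s_(2); s_(12) = 176/663, s_(2) = 8/35 ⇒ 856/23205.

Σ = 856/23205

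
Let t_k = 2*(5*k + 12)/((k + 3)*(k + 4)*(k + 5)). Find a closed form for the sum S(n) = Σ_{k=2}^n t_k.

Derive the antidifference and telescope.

S(n) = (47*n**2 + 123*n - 170)/(30*(n**2 + 9*n + 20))

Step 1: r(k) = (k + 3)*(5*k + 17)/((k + 6)*(5*k + 12)).
Take A(k)=k + 3, B(k)=k + 6, C(k)=k + 12/5.
Set up (k + 3)·f(k+1) − (k + 5)·f(k) − (k + 12/5) = 0.
From deg A=1, deg B=1, deg C=1: d=2.
Solving with deg f ≤ 2: f(k) = k*(9*k + 23)/40.
R(k) = B(k−1)·f(k)/C(k) = k*(k + 5)*(9*k + 23)/(8*(5*k + 12)); s_k = R·t_k = k*(9*k + 23)/(4*(k + 3)*(k + 4)).
Check: Δs_k = 2*(5*k + 12)/(k**3 + 12*k**2 + 47*k + 60). ✓
Σ_(k=2)^n t_k = s_(n+1) − s_(2) = ((9*n**2 + 41*n + 32)/(4*(n**2 + 9*n + 20))) − (41/60), i.e. (47*n**2 + 123*n - 170)/(30*(n**2 + 9*n + 20)).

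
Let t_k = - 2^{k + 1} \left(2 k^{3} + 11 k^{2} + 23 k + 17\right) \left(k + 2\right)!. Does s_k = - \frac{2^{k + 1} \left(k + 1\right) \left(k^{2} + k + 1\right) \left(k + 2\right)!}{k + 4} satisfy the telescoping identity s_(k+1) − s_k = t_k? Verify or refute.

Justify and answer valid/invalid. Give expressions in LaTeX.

Invalid: residual \frac{6 \cdot 2^{k} \left(2 k^{4} + 19 k^{3} + 66 k^{2} + 108 k + 67\right) \left(k + 2\right)!}{\left(k + 4\right) \left(k + 5\right)} ≠ 0.

s_(k+1) = -2**(k + 2)*(k + 2)*(k**2 + 3*k + 3)*factorial(k + 3)/(k + 5)
s_(k+1) − s_k = -2**(k + 1)*(2*k**5 + 23*k**4 + 105*k**3 + 246*k**2 + 289*k + 139)*factorial(k + 2)/((k + 4)*(k + 5))
(s_(k+1) − s_k) − t_k = 6*2**k*(2*k**4 + 19*k**3 + 66*k**2 + 108*k + 67)*factorial(k + 2)/((k + 4)*(k + 5))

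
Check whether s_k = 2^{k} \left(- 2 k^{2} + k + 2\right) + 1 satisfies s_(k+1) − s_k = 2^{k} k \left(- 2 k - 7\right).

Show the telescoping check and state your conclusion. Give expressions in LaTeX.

s_(k+1) = 2**(k + 1)*(k - 2*(k + 1)**2 + 3) + 1
s_(k+1) − s_k = 2**k*k*(-2*k - 7)
(s_(k+1) − s_k) − t_k = 0

Valid — Δs_k = t_k.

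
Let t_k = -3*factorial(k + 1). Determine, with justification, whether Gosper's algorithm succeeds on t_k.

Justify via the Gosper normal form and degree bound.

Step 1: r(k) = k + 2.
Factor: A=k + 2; B=1; C=1.
Need (k + 2)·f(k+1) − (1)·f(k) = 1.
deg f ≤ -1 (via 1,0,0).
Bound -1 < 0, so the key equation has no polynomial solution.

No. Not Gosper-summable.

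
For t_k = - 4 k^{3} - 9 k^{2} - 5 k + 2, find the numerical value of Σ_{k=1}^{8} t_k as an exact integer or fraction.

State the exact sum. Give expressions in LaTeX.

Σ = -7184

The ratio is (4*k**3 + 21*k**2 + 35*k + 16)/(4*k**3 + 9*k**2 + 5*k - 2).
A = 1, B = 1, C = k**3 + 9*k**2/4 + 5*k/4 - 1/2.
Need (1)·f(k+1) − (1)·f(k) = k**3 + 9*k**2/4 + 5*k/4 - 1/2.
d = 4 from the (0,0,3) case.
A polynomial solution: f(k) = k*(k**3 + k**2 - k - 3)/4.
R(k) = B(k−1)·f(k)/C(k) = k*(k**3 + k**2 - k - 3)/(4*k**3 + 9*k**2 + 5*k - 2); s_k = R·t_k = k*(-k**3 - k**2 + k + 3).
Δs = -4*k**3 - 9*k**2 - 5*k + 2, as required.
Sum = s_(9) − s_(1); s_(9) = -7182, s_(1) = 2 ⇒ -7184.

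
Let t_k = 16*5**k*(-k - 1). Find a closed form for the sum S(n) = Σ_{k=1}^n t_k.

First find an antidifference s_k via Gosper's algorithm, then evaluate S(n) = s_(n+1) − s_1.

r(k) = 5*(k + 2)/(k + 1) after simplifying.
Factor: A=5; B=1; C=k + 1.
Need (5)·f(k+1) − (1)·f(k) = k + 1.
Bound: deg f ≤ 1.
Match coefficients ⇒ f(k) = (4*k - 1)/16.
Get s_k = R·t_k = 5**k*(1 - 4*k) with R(k) = B(k−1)f(k)/C(k) = (4*k - 1)/(16*(k + 1)).
Δs = 16*5**k*(-k - 1), as required.
Evaluate: s_(n+1) = 5**(n + 1)*(-4*n - 3); subtract s_(1) = -15 ⇒ S(n) = -20*5**n*n - 15*5**n + 15.

S(n) = -20*5**n*n - 15*5**n + 15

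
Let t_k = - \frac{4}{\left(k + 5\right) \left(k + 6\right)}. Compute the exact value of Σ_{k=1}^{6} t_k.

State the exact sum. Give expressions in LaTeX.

Compute t_(k+1)/t_k: get (k + 5)/(k + 7).
A = k + 5, B = k + 7, C = 1.
Set up (k + 5)·f(k+1) − (k + 6)·f(k) − (1) = 0.
Bound: deg f ≤ 1.
Solve for f: f(k) = k/5 (degree 1 ≤ 1).
So s_k = (B(k−1)f/C)·t_k = (k*(k + 6)/5)·t_k = -4*k/(5*k + 25).
Δs = -4/(k**2 + 11*k + 30), as required.
Telescoping: Σ = s_(7) − s_(1) = -7/15 − (-2/15) = -1/3.

Σ = -1/3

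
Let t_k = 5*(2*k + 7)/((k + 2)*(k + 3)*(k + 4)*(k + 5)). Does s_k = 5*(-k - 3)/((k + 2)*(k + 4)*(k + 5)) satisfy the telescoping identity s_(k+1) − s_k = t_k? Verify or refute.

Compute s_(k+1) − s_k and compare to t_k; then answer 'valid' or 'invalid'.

Invalid: residual 10*(-3*k - 10)/(k**5 + 20*k**4 + 155*k**3 + 580*k**2 + 1044*k + 720) ≠ 0.

s_(k+1) = 5*(-k - 4)/((k + 3)*(k + 5)*(k + 6))
s_(k+1) − s_k = 5*(2*k**2 + 13*k + 22)/(k**5 + 20*k**4 + 155*k**3 + 580*k**2 + 1044*k + 720)
(s_(k+1) − s_k) − t_k = 10*(-3*k - 10)/(k**5 + 20*k**4 + 155*k**3 + 580*k**2 + 1044*k + 720)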